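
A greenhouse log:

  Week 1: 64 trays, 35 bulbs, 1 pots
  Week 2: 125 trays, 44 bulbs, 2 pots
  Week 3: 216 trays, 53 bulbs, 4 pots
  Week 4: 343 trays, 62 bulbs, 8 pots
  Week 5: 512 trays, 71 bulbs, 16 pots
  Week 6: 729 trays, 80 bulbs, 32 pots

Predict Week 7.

1000 trays, 89 bulbs, 64 pots

Trays: perfect cubes: 4³, 5³, 6³, …; 64, 125, 216, 343, 512, 729 → 1000.
Bulbs goes 35, 44, 53, 62, 71, 80 → 89 (+9 each step).
Pots — ×2 each step: 1, 2, 4, 8, 16, 32 → 64.
Putting it together: 1000 trays, 89 bulbs, 64 pots.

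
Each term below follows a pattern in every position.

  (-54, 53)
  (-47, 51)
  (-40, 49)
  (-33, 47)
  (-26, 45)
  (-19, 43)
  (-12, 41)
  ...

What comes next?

First value: +7 each step, so -54, -47, -40, -33, -26, -19, -12 → -5.
Second value — −2 each step: 53, 51, 49, 47, 45, 43, 41 → 39.
Combining the parts gives (-5, 39).

(-5, 39)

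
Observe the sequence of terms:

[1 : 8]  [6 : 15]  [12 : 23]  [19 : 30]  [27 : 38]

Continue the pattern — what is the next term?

For the first coordinate, differences are 5, 6, 7, … (increasing by 1 each time): 1, 6, 12, 19, 27 → 36.
Second coordinate — alternating steps +7, +8, +7, +8, …: 8, 15, 23, 30, 38 → 45.
Putting it together: [36 : 45].

[36 : 45]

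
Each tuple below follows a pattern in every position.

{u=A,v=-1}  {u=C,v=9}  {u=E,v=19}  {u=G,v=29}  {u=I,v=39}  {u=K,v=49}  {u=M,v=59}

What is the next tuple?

{u=O,v=69}

For the u, letters move forward 2 places in the alphabet: A, C, E, G, I, K, M → O.
V — +10 each step: -1, 9, 19, 29, 39, 49, 59 → 69.
So the next tuple is {u=O,v=69}.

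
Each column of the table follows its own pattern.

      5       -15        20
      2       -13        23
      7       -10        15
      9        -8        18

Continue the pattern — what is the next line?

First component: 5, 2, 7, 9 → 16 (each term is the sum of the two before it).
Second component goes -15, -13, -10, -8 → -5 (alternating steps +2, +3, +2, +3, …).
Third component goes 20, 23, 15, 18 → 10 (alternating steps +3, −8, +3, −8, …).
Combining the parts gives 16  -5  10.

16  -5  10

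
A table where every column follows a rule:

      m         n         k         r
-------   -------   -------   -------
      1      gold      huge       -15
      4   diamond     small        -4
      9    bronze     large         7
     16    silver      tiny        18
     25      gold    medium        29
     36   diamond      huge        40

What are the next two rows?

49  bronze  small  51; 64  silver  large  62

Column m: perfect squares: 1², 2², 3², …, so 1, 4, 9, 16, 25, 36 → 49 → 64.
Column n: gold, diamond, bronze, silver, gold, diamond → bronze → silver (repeats gold → diamond → bronze → silver).
Column k: repeats huge → small → large → tiny → medium; huge, small, large, tiny, medium, huge → small → large.
Column r — +11 each step: -15, -4, 7, 18, 29, 40 → 51 → 62.
So the next two rows are 49  bronze  small  51 and 64  silver  large  62.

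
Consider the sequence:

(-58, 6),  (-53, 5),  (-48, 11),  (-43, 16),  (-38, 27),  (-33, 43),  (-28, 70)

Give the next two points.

First value — +5 each step: -58, -53, -48, -43, -38, -33, -28 → -23 → -18.
For the second value, each term is the sum of the two before it: 6, 5, 11, 16, 27, 43, 70 → 113 → 183.
Putting the parts together: (-23, 113) and then (-18, 183).

(-23, 113), (-18, 183)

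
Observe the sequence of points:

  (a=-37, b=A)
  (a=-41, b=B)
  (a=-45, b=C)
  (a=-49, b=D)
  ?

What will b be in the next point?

B: letters move forward 1 place in the alphabet; A, B, C, D → E.

E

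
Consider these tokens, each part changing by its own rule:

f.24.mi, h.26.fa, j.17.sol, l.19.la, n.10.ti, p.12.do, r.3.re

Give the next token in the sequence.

Letter: f, h, j, l, n, p, r → t (letters move forward 2 places in the alphabet).
Second component goes 24, 26, 17, 19, 10, 12, 3 → 5 (alternating steps +2, −9, +2, −9, …).
Note: runs through the solfège scale do→ti, so mi, fa, sol, la, ti, do, re → mi.
Combining the parts gives t.5.mi.

t.5.mi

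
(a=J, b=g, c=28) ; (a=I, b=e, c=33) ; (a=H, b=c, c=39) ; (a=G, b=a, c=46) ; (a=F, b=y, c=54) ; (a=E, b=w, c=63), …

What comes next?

(a=D, b=u, c=73)

A — letters move back 1 place in the alphabet: J, I, H, G, F, E → D.
B — letters move back 2 places in the alphabet, wrapping A→Z: g, e, c, a, y, w → u.
For the c, differences are 5, 6, 7, … (increasing by 1 each time): 28, 33, 39, 46, 54, 63 → 73.
Putting it together: (a=D, b=u, c=73).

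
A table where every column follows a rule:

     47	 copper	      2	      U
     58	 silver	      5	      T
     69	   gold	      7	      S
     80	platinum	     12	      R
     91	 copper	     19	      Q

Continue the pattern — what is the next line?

102  silver  31  P

First component: 47, 58, 69, 80, 91 → 102 (+11 each step).
Metal: copper, silver, gold, platinum, copper → silver (repeats copper → silver → gold → platinum).
Third component goes 2, 5, 7, 12, 19 → 31 (each term is the sum of the two before it).
Letter: letters move back 1 place in the alphabet, so U, T, S, R, Q → P.
Combining the parts gives 102  silver  31  P.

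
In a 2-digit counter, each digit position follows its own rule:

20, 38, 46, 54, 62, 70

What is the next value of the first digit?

For the first digit, +1 each step, mod 10: 2, 3, 4, 5, 6, 7 → 8.
Second digit: −2 each step, mod 10; 0, 8, 6, 4, 2, 0 → 8.

8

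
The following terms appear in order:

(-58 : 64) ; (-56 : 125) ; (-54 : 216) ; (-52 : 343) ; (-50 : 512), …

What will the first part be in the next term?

For the first part, +2 each step: -58, -56, -54, -52, -50 → -48.

-48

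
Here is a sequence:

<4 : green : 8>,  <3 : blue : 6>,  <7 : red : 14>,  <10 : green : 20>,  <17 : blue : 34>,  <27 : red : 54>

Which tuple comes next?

First value goes 4, 3, 7, 10, 17, 27 → 44 (each term is the sum of the two before it).
Colour — repeats green → blue → red: green, blue, red, green, blue, red → green.
For the third value, always 2 × the first value: 8, 6, 14, 20, 34, 54 → 88.
Putting it together: <44 : green : 88>.

<44 : green : 88>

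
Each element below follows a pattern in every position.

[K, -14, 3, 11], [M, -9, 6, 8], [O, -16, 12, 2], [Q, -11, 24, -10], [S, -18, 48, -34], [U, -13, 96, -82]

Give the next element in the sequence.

[W, -20, 192, -178]

Letter — letters move forward 2 places in the alphabet: K, M, O, Q, S, U → W.
Second coordinate goes -14, -9, -16, -11, -18, -13 → -20 (alternating steps +5, −7, +5, −7, …).
Third coordinate: ×2 each step; 3, 6, 12, 24, 48, 96 → 192.
Fourth coordinate goes 11, 8, 2, -10, -34, -82 → -178 (together with the third coordinate always sums to 14).
So the next element is [W, -20, 192, -178].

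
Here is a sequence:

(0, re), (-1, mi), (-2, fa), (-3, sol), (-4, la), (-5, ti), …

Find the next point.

(-6, do)

For the first part, −1 each step: 0, -1, -2, -3, -4, -5 → -6.
Note goes re, mi, fa, sol, la, ti → do (runs through the solfège scale do→ti).
Putting it together: (-6, do).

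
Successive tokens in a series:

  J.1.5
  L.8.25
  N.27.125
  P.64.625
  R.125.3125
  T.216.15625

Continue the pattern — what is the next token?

For the letter, letters move forward 2 places in the alphabet: J, L, N, P, R, T → V.
Second component: perfect cubes: 1³, 2³, 3³, …, so 1, 8, 27, 64, 125, 216 → 343.
For the third component, ×5 each step: 5, 25, 125, 625, 3125, 15625 → 78125.
So the next token is V.343.78125.

V.343.78125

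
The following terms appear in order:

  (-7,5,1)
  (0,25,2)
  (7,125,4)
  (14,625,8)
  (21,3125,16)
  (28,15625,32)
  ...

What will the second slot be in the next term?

Second slot — ×5 each step: 5, 25, 125, 625, 3125, 15625 → 78125.

78125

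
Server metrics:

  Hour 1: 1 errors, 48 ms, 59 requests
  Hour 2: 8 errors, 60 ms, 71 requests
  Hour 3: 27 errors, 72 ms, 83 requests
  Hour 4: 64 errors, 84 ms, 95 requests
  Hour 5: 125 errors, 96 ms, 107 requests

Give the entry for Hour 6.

216 errors, 108 ms, 119 requests

Errors: 1, 8, 27, 64, 125 → 216 (perfect cubes: 1³, 2³, 3³, …).
Ms goes 48, 60, 72, 84, 96 → 108 (+12 each step).
Requests: 59, 71, 83, 95, 107 → 119 (+12 each step).
So the next row is 216 errors, 108 ms, 119 requests.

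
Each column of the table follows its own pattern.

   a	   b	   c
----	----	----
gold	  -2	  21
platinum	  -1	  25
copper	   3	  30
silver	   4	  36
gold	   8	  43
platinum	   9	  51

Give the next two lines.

copper  13  60; silver  14  70

Column a: repeats gold → platinum → copper → silver, so gold, platinum, copper, silver, gold, platinum → copper → silver.
Column b: -2, -1, 3, 4, 8, 9 → 13 → 14 (alternating steps +1, +4, +1, +4, …).
Column c — differences are 4, 5, 6, … (increasing by 1 each time): 21, 25, 30, 36, 43, 51 → 60 → 70.
Putting the parts together: copper  13  60 and then silver  14  70.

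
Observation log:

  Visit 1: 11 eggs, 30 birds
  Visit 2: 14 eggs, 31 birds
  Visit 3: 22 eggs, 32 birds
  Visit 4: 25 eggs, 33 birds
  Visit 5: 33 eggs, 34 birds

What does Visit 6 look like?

36 eggs, 35 birds

Eggs goes 11, 14, 22, 25, 33 → 36 (alternating steps +3, +8, +3, +8, …).
Birds: +1 each step, so 30, 31, 32, 33, 34 → 35.
Combining the parts gives 36 eggs, 35 birds.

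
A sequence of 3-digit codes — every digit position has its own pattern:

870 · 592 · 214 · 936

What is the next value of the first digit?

First digit: 8, 5, 2, 9 → 6 (−3 each step, mod 10).
Second digit: +2 each step, mod 10, so 7, 9, 1, 3 → 5.
Third digit: 0, 2, 4, 6 → 8 (+2 each step, mod 10).

6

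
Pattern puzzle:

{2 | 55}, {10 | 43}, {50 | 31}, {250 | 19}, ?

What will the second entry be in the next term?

7

First entry: 2, 10, 50, 250 → 1250 (×5 each step).
Second entry — −12 each step: 55, 43, 31, 19 → 7.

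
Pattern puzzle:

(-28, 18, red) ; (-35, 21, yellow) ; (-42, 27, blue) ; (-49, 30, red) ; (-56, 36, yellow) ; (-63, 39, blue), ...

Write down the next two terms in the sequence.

First component: -28, -35, -42, -49, -56, -63 → -70 → -77 (−7 each step).
Second component: alternating steps +3, +6, +3, +6, …; 18, 21, 27, 30, 36, 39 → 45 → 48.
Colour: red, yellow, blue, red, yellow, blue → red → yellow (repeats red → yellow → blue).
Putting the parts together: (-70, 45, red) and then (-77, 48, yellow).

(-70, 45, red), (-77, 48, yellow)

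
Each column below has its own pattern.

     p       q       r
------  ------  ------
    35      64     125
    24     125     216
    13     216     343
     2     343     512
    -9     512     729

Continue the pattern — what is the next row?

Column p: 35, 24, 13, 2, -9 → -20 (−11 each step).
Column q — perfect cubes: 4³, 5³, 6³, …: 64, 125, 216, 343, 512 → 729.
For the column r, perfect cubes: 5³, 6³, 7³, …: 125, 216, 343, 512, 729 → 1000.
Combining the parts gives -20  729  1000.

-20  729  1000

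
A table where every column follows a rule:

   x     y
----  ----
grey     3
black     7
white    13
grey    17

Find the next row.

Column x: repeats grey → black → white; grey, black, white, grey → black.
Column y goes 3, 7, 13, 17 → 23 (alternating steps +4, +6, +4, +6, …).
So the next row is black  23.

black  23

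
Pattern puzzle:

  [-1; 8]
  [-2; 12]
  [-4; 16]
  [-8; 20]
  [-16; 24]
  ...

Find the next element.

For the first coordinate, ×2 each step: -1, -2, -4, -8, -16 → -32.
For the second coordinate, +4 each step: 8, 12, 16, 20, 24 → 28.
So the next element is [-32; 28].

[-32; 28]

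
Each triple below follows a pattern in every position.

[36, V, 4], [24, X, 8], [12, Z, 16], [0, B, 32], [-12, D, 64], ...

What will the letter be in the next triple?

F

Letter: letters move forward 2 places in the alphabet, wrapping Z→A, so V, X, Z, B, D → F.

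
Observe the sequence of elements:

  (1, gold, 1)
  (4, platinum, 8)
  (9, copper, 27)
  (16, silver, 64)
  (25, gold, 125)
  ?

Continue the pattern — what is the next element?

(36, platinum, 216)

First component goes 1, 4, 9, 16, 25 → 36 (perfect squares: 1², 2², 3², …).
For the metal, repeats gold → platinum → copper → silver: gold, platinum, copper, silver, gold → platinum.
Third component: perfect cubes: 1³, 2³, 3³, …; 1, 8, 27, 64, 125 → 216.
Combining the parts gives (36, platinum, 216).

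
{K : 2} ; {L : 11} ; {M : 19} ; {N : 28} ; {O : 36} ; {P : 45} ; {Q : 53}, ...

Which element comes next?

Letter: letters move forward 1 place in the alphabet; K, L, M, N, O, P, Q → R.
For the second coordinate, alternating steps +9, +8, +9, +8, …: 2, 11, 19, 28, 36, 45, 53 → 62.
So the next element is {R : 62}.

{R : 62}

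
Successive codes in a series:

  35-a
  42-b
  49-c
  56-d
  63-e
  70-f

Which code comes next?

77-g

First component: +7 each step; 35, 42, 49, 56, 63, 70 → 77.
Letter: a, b, c, d, e, f → g (letters move forward 1 place in the alphabet).
Combining the parts gives 77-g.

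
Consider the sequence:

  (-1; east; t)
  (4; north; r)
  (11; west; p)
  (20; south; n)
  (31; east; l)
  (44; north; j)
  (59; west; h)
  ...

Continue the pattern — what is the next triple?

(76; south; f)

For the first coordinate, differences are 5, 7, 9, … (increasing by 2 each time): -1, 4, 11, 20, 31, 44, 59 → 76.
Direction: repeats east → north → west → south; east, north, west, south, east, north, west → south.
Letter: t, r, p, n, l, j, h → f (letters move back 2 places in the alphabet).
Combining the parts gives (76; south; f).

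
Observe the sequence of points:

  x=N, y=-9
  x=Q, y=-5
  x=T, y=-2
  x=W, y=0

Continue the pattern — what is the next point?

x=Z, y=1

X: letters move forward 3 places in the alphabet, so N, Q, T, W → Z.
Y goes -9, -5, -2, 0 → 1 (differences are 4, 3, 2, … (decreasing by 1 each time)).
Combining the parts gives x=Z, y=1.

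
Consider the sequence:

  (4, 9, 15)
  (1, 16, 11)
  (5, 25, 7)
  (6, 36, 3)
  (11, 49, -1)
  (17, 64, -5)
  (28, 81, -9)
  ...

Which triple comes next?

(45, 100, -13)

First part — each term is the sum of the two before it: 4, 1, 5, 6, 11, 17, 28 → 45.
Second part — perfect squares: 3², 4², 5², …: 9, 16, 25, 36, 49, 64, 81 → 100.
Third part: −4 each step, so 15, 11, 7, 3, -1, -5, -9 → -13.
Combining the parts gives (45, 100, -13).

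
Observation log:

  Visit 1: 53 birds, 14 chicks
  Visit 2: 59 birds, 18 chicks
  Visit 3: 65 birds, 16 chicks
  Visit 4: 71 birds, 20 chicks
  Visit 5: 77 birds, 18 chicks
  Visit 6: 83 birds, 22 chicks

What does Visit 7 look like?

For the birds, +6 each step: 53, 59, 65, 71, 77, 83 → 89.
Chicks goes 14, 18, 16, 20, 18, 22 → 20 (alternating steps +4, −2, +4, −2, …).
Putting it together: 89 birds, 20 chicks.

89 birds, 20 chicks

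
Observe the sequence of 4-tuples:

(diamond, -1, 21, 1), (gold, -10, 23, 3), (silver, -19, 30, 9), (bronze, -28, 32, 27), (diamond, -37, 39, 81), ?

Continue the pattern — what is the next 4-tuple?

(gold, -46, 41, 243)

Rank: diamond, gold, silver, bronze, diamond → gold (repeats diamond → gold → silver → bronze).
Second component — −9 each step: -1, -10, -19, -28, -37 → -46.
Third component goes 21, 23, 30, 32, 39 → 41 (alternating steps +2, +7, +2, +7, …).
Fourth component: 1, 3, 9, 27, 81 → 243 (×3 each step).
Combining the parts gives (gold, -46, 41, 243).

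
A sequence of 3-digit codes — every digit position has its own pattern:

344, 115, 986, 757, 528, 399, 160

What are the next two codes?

931, 702

First digit goes 3, 1, 9, 7, 5, 3, 1 → 9 → 7 (−2 each step, mod 10).
Second digit goes 4, 1, 8, 5, 2, 9, 6 → 3 → 0 (−3 each step, mod 10).
Third digit: +1 each step, mod 10, so 4, 5, 6, 7, 8, 9, 0 → 1 → 2.
Putting the parts together: 931 and then 702.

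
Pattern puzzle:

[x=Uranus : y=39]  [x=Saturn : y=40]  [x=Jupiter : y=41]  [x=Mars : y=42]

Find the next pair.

[x=Earth : y=43]

X: runs backward through the planets Mercury→Neptune, so Uranus, Saturn, Jupiter, Mars → Earth.
For the y, +1 each step: 39, 40, 41, 42 → 43.
Combining the parts gives [x=Earth : y=43].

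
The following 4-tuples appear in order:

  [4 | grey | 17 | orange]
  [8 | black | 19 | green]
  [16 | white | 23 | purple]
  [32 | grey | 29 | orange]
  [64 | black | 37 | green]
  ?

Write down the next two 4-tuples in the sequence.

[128 | white | 47 | purple], [256 | grey | 59 | orange]

For the first value, ×2 each step: 4, 8, 16, 32, 64 → 128 → 256.
Shade: grey, black, white, grey, black → white → grey (repeats grey → black → white).
Third value: 17, 19, 23, 29, 37 → 47 → 59 (differences are 2, 4, 6, … (increasing by 2 each time)).
For the colour, repeats orange → green → purple: orange, green, purple, orange, green → purple → orange.
Putting the parts together: [128 | white | 47 | purple] and then [256 | grey | 59 | orange].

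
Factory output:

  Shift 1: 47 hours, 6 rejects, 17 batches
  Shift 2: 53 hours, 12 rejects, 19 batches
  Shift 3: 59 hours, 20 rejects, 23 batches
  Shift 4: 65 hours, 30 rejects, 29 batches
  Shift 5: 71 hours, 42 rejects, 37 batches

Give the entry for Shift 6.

77 hours, 56 rejects, 47 batches

Hours: 47, 53, 59, 65, 71 → 77 (+6 each step).
Rejects — differences are 6, 8, 10, … (increasing by 2 each time): 6, 12, 20, 30, 42 → 56.
For the batches, differences are 2, 4, 6, … (increasing by 2 each time): 17, 19, 23, 29, 37 → 47.
Combining the parts gives 77 hours, 56 rejects, 47 batches.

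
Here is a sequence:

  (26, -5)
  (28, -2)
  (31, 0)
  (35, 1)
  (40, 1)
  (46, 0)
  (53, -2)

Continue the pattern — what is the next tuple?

(61, -5)

First value: differences are 2, 3, 4, … (increasing by 1 each time), so 26, 28, 31, 35, 40, 46, 53 → 61.
For the second value, differences are 3, 2, 1, … (decreasing by 1 each time): -5, -2, 0, 1, 1, 0, -2 → -5.
So the next tuple is (61, -5).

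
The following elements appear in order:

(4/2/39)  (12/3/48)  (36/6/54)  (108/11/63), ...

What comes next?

First value — ×3 each step: 4, 12, 36, 108 → 324.
Second value: differences are 1, 3, 5, … (increasing by 2 each time); 2, 3, 6, 11 → 18.
Third value: 39, 48, 54, 63 → 69 (alternating steps +9, +6, +9, +6, …).
Combining the parts gives (324/18/69).

(324/18/69)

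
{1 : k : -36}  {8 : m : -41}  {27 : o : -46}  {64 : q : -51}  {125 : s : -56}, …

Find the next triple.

{216 : u : -61}

First part — perfect cubes: 1³, 2³, 3³, …: 1, 8, 27, 64, 125 → 216.
Letter: letters move forward 2 places in the alphabet; k, m, o, q, s → u.
Third part: -36, -41, -46, -51, -56 → -61 (−5 each step).
Combining the parts gives {216 : u : -61}.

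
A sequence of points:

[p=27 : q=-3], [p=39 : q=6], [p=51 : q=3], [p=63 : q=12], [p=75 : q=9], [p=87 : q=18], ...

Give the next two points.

[p=99 : q=15], [p=111 : q=24]

For the p, +12 each step: 27, 39, 51, 63, 75, 87 → 99 → 111.
Q: -3, 6, 3, 12, 9, 18 → 15 → 24 (alternating steps +9, −3, +9, −3, …).
Putting the parts together: [p=99 : q=15] and then [p=111 : q=24].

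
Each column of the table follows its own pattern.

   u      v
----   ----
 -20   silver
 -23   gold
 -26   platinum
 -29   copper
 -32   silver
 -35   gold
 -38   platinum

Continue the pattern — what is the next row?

Column u — −3 each step: -20, -23, -26, -29, -32, -35, -38 → -41.
Column v goes silver, gold, platinum, copper, silver, gold, platinum → copper (repeats silver → gold → platinum → copper).
So the next row is -41  copper.

-41  copper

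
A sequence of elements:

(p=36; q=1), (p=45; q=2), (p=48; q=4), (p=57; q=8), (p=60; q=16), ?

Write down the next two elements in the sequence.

For the p, alternating steps +9, +3, +9, +3, …: 36, 45, 48, 57, 60 → 69 → 72.
Q — ×2 each step: 1, 2, 4, 8, 16 → 32 → 64.
So the next two elements are (p=69; q=32) and (p=72; q=64).

(p=69; q=32), (p=72; q=64)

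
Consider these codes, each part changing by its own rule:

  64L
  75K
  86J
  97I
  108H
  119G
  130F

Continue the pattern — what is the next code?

First component: 64, 75, 86, 97, 108, 119, 130 → 141 (+11 each step).
Letter goes L, K, J, I, H, G, F → E (letters move back 1 place in the alphabet).
So the next code is 141E.

141E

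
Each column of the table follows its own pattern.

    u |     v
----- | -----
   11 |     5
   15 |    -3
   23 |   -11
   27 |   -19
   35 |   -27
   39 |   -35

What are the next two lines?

Column u goes 11, 15, 23, 27, 35, 39 → 47 → 51 (alternating steps +4, +8, +4, +8, …).
Column v: −8 each step; 5, -3, -11, -19, -27, -35 → -43 → -51.
Putting the parts together: 47  -43 and then 51  -51.

47  -43; 51  -51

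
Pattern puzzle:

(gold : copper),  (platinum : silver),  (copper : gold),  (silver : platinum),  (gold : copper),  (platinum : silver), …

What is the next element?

(copper : gold)

First metal — repeats gold → platinum → copper → silver: gold, platinum, copper, silver, gold, platinum → copper.
Second metal: repeats copper → silver → gold → platinum; copper, silver, gold, platinum, copper, silver → gold.
Putting it together: (copper : gold).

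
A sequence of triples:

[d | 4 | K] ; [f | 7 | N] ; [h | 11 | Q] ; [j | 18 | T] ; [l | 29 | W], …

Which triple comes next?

[n | 47 | Z]

First letter — letters move forward 2 places in the alphabet: d, f, h, j, l → n.
Second coordinate: each term is the sum of the two before it, so 4, 7, 11, 18, 29 → 47.
Second letter: K, N, Q, T, W → Z (letters move forward 3 places in the alphabet).
So the next triple is [n | 47 | Z].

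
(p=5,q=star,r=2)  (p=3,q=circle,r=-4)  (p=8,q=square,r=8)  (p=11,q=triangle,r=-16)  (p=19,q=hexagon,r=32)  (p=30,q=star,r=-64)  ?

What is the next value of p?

P: each term is the sum of the two before it; 5, 3, 8, 11, 19, 30 → 49.
Q: star, circle, square, triangle, hexagon, star → circle (repeats star → circle → square → triangle → hexagon).
R goes 2, -4, 8, -16, 32, -64 → 128 (×(-2) each step).

49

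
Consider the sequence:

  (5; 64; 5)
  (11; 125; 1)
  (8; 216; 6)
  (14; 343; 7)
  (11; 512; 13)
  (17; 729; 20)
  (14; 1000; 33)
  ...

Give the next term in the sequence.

(20; 1331; 53)

First entry: alternating steps +6, −3, +6, −3, …; 5, 11, 8, 14, 11, 17, 14 → 20.
Second entry: 64, 125, 216, 343, 512, 729, 1000 → 1331 (perfect cubes: 4³, 5³, 6³, …).
Third entry: 5, 1, 6, 7, 13, 20, 33 → 53 (each term is the sum of the two before it).
Putting it together: (20; 1331; 53).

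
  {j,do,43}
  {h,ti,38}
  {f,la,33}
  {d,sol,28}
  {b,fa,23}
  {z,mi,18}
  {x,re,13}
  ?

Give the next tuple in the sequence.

Letter: j, h, f, d, b, z, x → v (letters move back 2 places in the alphabet, wrapping A→Z).
For the note, runs backward through the solfège scale do→ti: do, ti, la, sol, fa, mi, re → do.
Third slot goes 43, 38, 33, 28, 23, 18, 13 → 8 (−5 each step).
Combining the parts gives {v,do,8}.

{v,do,8}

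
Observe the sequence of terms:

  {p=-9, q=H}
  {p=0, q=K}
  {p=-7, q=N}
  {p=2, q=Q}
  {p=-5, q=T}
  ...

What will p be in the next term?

P goes -9, 0, -7, 2, -5 → 4 (alternating steps +9, −7, +9, −7, …).
Q: letters move forward 3 places in the alphabet; H, K, N, Q, T → W.

4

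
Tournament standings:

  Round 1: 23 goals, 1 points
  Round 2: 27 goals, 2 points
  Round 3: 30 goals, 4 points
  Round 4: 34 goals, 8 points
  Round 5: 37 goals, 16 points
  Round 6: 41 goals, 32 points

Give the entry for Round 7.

For the goals, alternating steps +4, +3, +4, +3, …: 23, 27, 30, 34, 37, 41 → 44.
Points: ×2 each step; 1, 2, 4, 8, 16, 32 → 64.
Combining the parts gives 44 goals, 64 points.

44 goals, 64 points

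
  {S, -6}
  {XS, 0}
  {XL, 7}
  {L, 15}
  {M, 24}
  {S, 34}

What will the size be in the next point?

Size goes S, XS, XL, L, M, S → XS (repeats S → XS → XL → L → M).

XS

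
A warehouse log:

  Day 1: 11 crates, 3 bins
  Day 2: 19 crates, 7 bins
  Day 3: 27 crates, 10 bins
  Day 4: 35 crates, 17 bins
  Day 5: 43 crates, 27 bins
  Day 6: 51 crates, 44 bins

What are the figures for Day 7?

Crates: 11, 19, 27, 35, 43, 51 → 59 (+8 each step).
For the bins, each term is the sum of the two before it: 3, 7, 10, 17, 27, 44 → 71.
Putting it together: 59 crates, 71 bins.

59 crates, 71 bins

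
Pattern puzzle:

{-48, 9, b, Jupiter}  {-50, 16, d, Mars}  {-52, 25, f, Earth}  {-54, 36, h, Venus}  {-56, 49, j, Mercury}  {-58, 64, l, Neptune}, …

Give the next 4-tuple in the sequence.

{-60, 81, n, Uranus}

First value: −2 each step, so -48, -50, -52, -54, -56, -58 → -60.
For the second value, perfect squares: 3², 4², 5², …: 9, 16, 25, 36, 49, 64 → 81.
For the letter, letters move forward 2 places in the alphabet: b, d, f, h, j, l → n.
Planet: runs backward through the planets Mercury→Neptune, so Jupiter, Mars, Earth, Venus, Mercury, Neptune → Uranus.
So the next 4-tuple is {-60, 81, n, Uranus}.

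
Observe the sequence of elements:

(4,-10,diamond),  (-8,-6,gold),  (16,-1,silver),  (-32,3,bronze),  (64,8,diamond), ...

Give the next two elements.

(-128,12,gold), (256,17,silver)

First entry goes 4, -8, 16, -32, 64 → -128 → 256 (×(-2) each step).
Second entry: -10, -6, -1, 3, 8 → 12 → 17 (alternating steps +4, +5, +4, +5, …).
Rank: repeats diamond → gold → silver → bronze; diamond, gold, silver, bronze, diamond → gold → silver.
Putting the parts together: (-128,12,gold) and then (256,17,silver).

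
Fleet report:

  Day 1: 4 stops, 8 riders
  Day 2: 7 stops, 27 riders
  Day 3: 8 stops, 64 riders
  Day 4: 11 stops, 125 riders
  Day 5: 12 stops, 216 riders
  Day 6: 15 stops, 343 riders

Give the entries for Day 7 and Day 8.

16 stops, 512 riders; 19 stops, 729 riders

Stops: alternating steps +3, +1, +3, +1, …, so 4, 7, 8, 11, 12, 15 → 16 → 19.
For the riders, perfect cubes: 2³, 3³, 4³, …: 8, 27, 64, 125, 216, 343 → 512 → 729.
Putting the parts together: 16 stops, 512 riders and then 19 stops, 729 riders.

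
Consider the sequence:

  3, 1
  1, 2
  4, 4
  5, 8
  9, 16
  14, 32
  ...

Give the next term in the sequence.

First entry goes 3, 1, 4, 5, 9, 14 → 23 (each term is the sum of the two before it).
For the second entry, ×2 each step: 1, 2, 4, 8, 16, 32 → 64.
Combining the parts gives 23, 64.

23, 64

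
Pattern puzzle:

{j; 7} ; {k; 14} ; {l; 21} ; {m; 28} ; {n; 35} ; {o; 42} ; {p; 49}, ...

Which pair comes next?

Letter goes j, k, l, m, n, o, p → q (letters move forward 1 place in the alphabet).
Second part goes 7, 14, 21, 28, 35, 42, 49 → 56 (+7 each step).
So the next pair is {q; 56}.

{q; 56}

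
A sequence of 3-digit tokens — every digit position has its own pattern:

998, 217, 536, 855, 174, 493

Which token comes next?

First digit: 9, 2, 5, 8, 1, 4 → 7 (+3 each step, mod 10).
Second digit: +2 each step, mod 10, so 9, 1, 3, 5, 7, 9 → 1.
For the third digit, −1 each step, mod 10: 8, 7, 6, 5, 4, 3 → 2.
Putting it together: 712.

712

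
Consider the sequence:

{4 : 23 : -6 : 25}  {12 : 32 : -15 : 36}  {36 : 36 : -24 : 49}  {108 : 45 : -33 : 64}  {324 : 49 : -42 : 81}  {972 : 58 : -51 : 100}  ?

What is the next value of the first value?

First value goes 4, 12, 36, 108, 324, 972 → 2916 (×3 each step).
Second value: alternating steps +9, +4, +9, +4, …; 23, 32, 36, 45, 49, 58 → 62.
Third value: −9 each step, so -6, -15, -24, -33, -42, -51 → -60.
Fourth value: perfect squares: 5², 6², 7², …, so 25, 36, 49, 64, 81, 100 → 121.

2916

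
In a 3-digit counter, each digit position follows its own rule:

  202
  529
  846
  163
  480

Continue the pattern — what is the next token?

707

First digit: +3 each step, mod 10, so 2, 5, 8, 1, 4 → 7.
Second digit: 0, 2, 4, 6, 8 → 0 (+2 each step, mod 10).
Third digit: −3 each step, mod 10; 2, 9, 6, 3, 0 → 7.
So the next token is 707.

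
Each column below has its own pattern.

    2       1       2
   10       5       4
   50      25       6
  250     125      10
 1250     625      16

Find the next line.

First component: ×5 each step; 2, 10, 50, 250, 1250 → 6250.
Second component: ×5 each step, so 1, 5, 25, 125, 625 → 3125.
Third component goes 2, 4, 6, 10, 16 → 26 (each term is the sum of the two before it).
Combining the parts gives 6250  3125  26.

6250  3125  26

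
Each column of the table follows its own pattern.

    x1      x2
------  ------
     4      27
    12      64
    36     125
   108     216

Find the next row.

Column x1: ×3 each step, so 4, 12, 36, 108 → 324.
Column x2: 27, 64, 125, 216 → 343 (perfect cubes: 3³, 4³, 5³, …).
Combining the parts gives 324  343.

324  343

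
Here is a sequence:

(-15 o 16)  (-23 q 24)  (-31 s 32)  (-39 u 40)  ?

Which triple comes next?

(-47 w 48)

First component goes -15, -23, -31, -39 → -47 (−8 each step).
Letter: o, q, s, u → w (letters move forward 2 places in the alphabet).
Third component — +8 each step: 16, 24, 32, 40 → 48.
Combining the parts gives (-47 w 48).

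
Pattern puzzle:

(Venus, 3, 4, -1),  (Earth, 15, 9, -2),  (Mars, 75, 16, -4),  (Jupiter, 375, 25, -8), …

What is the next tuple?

Planet: runs through the planets Mercury→Neptune; Venus, Earth, Mars, Jupiter → Saturn.
Second component: 3, 15, 75, 375 → 1875 (×5 each step).
Third component: 4, 9, 16, 25 → 36 (perfect squares: 2², 3², 4², …).
For the fourth component, ×2 each step: -1, -2, -4, -8 → -16.
So the next tuple is (Saturn, 1875, 36, -16).

(Saturn, 1875, 36, -16)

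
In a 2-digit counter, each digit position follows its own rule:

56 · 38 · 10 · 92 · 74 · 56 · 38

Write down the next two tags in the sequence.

First digit: −2 each step, mod 10, so 5, 3, 1, 9, 7, 5, 3 → 1 → 9.
Second digit: 6, 8, 0, 2, 4, 6, 8 → 0 → 2 (+2 each step, mod 10).
Putting the parts together: 10 and then 92.

10 then 92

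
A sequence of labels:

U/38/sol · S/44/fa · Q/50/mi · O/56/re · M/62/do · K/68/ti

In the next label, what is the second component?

74

Second component goes 38, 44, 50, 56, 62, 68 → 74 (+6 each step).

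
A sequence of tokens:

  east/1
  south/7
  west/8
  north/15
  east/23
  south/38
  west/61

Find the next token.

north/99

Direction: repeats east → south → west → north; east, south, west, north, east, south, west → north.
Second component: each term is the sum of the two before it, so 1, 7, 8, 15, 23, 38, 61 → 99.
So the next token is north/99.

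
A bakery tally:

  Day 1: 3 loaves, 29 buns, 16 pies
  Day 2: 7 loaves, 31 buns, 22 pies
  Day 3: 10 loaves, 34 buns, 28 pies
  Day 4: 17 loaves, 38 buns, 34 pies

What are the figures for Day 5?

Loaves: each term is the sum of the two before it; 3, 7, 10, 17 → 27.
Buns goes 29, 31, 34, 38 → 43 (differences are 2, 3, 4, … (increasing by 1 each time)).
Pies goes 16, 22, 28, 34 → 40 (+6 each step).
Putting it together: 27 loaves, 43 buns, 40 pies.

27 loaves, 43 buns, 40 pies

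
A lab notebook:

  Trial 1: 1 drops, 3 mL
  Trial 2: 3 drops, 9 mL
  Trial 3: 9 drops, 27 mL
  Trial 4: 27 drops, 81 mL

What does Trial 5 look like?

Drops goes 1, 3, 9, 27 → 81 (×3 each step).
For the mL, always 3 × the drops: 3, 9, 27, 81 → 243.
Combining the parts gives 81 drops, 243 mL.

81 drops, 243 mL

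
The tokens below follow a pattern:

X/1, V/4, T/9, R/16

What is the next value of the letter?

P

Letter goes X, V, T, R → P (letters move back 2 places in the alphabet).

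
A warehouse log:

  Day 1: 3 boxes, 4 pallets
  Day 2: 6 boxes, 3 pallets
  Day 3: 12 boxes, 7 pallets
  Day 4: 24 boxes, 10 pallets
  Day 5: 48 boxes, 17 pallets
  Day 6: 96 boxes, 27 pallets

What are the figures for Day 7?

Boxes: ×2 each step, so 3, 6, 12, 24, 48, 96 → 192.
For the pallets, each term is the sum of the two before it: 4, 3, 7, 10, 17, 27 → 44.
Putting it together: 192 boxes, 44 pallets.

192 boxes, 44 pallets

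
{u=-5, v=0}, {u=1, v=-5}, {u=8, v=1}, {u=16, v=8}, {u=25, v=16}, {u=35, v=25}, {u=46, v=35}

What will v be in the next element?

U: -5, 1, 8, 16, 25, 35, 46 → 58 (differences are 6, 7, 8, … (increasing by 1 each time)).
For the v, always the previous value of the u: 0, -5, 1, 8, 16, 25, 35 → 46.

46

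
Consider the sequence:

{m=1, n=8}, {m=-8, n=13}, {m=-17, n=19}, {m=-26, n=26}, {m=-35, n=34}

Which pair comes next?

{m=-44, n=43}

For the m, −9 each step: 1, -8, -17, -26, -35 → -44.
N goes 8, 13, 19, 26, 34 → 43 (differences are 5, 6, 7, … (increasing by 1 each time)).
So the next pair is {m=-44, n=43}.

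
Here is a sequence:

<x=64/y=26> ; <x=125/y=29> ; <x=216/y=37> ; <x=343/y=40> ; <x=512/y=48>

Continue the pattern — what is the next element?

<x=729/y=51>

X — perfect cubes: 4³, 5³, 6³, …: 64, 125, 216, 343, 512 → 729.
For the y, alternating steps +3, +8, +3, +8, …: 26, 29, 37, 40, 48 → 51.
Putting it together: <x=729/y=51>.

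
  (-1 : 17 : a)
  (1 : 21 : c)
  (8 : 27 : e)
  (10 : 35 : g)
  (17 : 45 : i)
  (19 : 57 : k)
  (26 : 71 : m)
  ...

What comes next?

(28 : 87 : o)

For the first part, alternating steps +2, +7, +2, +7, …: -1, 1, 8, 10, 17, 19, 26 → 28.
Second part: differences are 4, 6, 8, … (increasing by 2 each time); 17, 21, 27, 35, 45, 57, 71 → 87.
Letter: letters move forward 2 places in the alphabet; a, c, e, g, i, k, m → o.
Combining the parts gives (28 : 87 : o).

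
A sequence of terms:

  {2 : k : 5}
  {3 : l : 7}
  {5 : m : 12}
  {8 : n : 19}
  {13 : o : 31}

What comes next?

First component: each term is the sum of the two before it; 2, 3, 5, 8, 13 → 21.
Letter: letters move forward 1 place in the alphabet, so k, l, m, n, o → p.
Third component: each term is the sum of the two before it, so 5, 7, 12, 19, 31 → 50.
Putting it together: {21 : p : 50}.

{21 : p : 50}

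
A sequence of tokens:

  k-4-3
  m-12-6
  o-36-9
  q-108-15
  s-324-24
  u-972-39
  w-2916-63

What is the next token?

y-8748-102

Letter: letters move forward 2 places in the alphabet; k, m, o, q, s, u, w → y.
Second component: 4, 12, 36, 108, 324, 972, 2916 → 8748 (×3 each step).
For the third component, each term is the sum of the two before it: 3, 6, 9, 15, 24, 39, 63 → 102.
So the next token is y-8748-102.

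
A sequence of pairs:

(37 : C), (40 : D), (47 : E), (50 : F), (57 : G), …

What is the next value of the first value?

60

First value: alternating steps +3, +7, +3, +7, …, so 37, 40, 47, 50, 57 → 60.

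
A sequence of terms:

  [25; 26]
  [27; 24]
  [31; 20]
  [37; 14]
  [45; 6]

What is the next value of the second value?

-4

First value: differences are 2, 4, 6, … (increasing by 2 each time), so 25, 27, 31, 37, 45 → 55.
Second value: together with the first value always sums to 51, so 26, 24, 20, 14, 6 → -4.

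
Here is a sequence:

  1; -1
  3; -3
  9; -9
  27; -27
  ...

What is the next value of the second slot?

For the first slot, ×3 each step: 1, 3, 9, 27 → 81.
Second slot: -1, -3, -9, -27 → -81 (always the negative of the first slot).

-81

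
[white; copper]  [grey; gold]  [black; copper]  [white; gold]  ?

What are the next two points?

[grey; copper], [black; gold]

Shade: white, grey, black, white → grey → black (repeats white → grey → black).
Metal goes copper, gold, copper, gold → copper → gold (alternates copper ↔ gold).
Putting the parts together: [grey; copper] and then [black; gold].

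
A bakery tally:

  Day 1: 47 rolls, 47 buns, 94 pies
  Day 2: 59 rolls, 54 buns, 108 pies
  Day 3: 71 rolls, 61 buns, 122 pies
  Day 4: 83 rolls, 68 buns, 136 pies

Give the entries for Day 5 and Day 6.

95 rolls, 75 buns, 150 pies; 107 rolls, 82 buns, 164 pies

Rolls goes 47, 59, 71, 83 → 95 → 107 (+12 each step).
Buns: +7 each step; 47, 54, 61, 68 → 75 → 82.
For the pies, always 2 × the buns: 94, 108, 122, 136 → 150 → 164.
So the next two lines are 95 rolls, 75 buns, 150 pies and 107 rolls, 82 buns, 164 pies.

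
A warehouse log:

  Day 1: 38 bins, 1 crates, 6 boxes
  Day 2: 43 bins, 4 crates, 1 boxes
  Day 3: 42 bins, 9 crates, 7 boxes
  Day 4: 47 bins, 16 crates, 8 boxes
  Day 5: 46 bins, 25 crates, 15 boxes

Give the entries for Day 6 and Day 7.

Bins: alternating steps +5, −1, +5, −1, …, so 38, 43, 42, 47, 46 → 51 → 50.
Crates — perfect squares: 1², 2², 3², …: 1, 4, 9, 16, 25 → 36 → 49.
Boxes: each term is the sum of the two before it, so 6, 1, 7, 8, 15 → 23 → 38.
Putting the parts together: 51 bins, 36 crates, 23 boxes and then 50 bins, 49 crates, 38 boxes.

51 bins, 36 crates, 23 boxes; 50 bins, 49 crates, 38 boxes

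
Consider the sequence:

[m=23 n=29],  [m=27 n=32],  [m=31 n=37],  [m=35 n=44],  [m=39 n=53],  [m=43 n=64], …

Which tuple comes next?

For the m, +4 each step: 23, 27, 31, 35, 39, 43 → 47.
N goes 29, 32, 37, 44, 53, 64 → 77 (differences are 3, 5, 7, … (increasing by 2 each time)).
Combining the parts gives [m=47 n=77].

[m=47 n=77]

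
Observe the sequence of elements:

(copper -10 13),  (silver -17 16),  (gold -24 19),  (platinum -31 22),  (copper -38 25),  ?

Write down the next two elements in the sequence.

(silver -45 28), (gold -52 31)

Metal: repeats copper → silver → gold → platinum; copper, silver, gold, platinum, copper → silver → gold.
Second entry goes -10, -17, -24, -31, -38 → -45 → -52 (−7 each step).
Third entry: 13, 16, 19, 22, 25 → 28 → 31 (+3 each step).
So the next two elements are (silver -45 28) and (gold -52 31).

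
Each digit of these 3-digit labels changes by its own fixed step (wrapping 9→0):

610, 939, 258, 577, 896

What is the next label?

First digit: 6, 9, 2, 5, 8 → 1 (+3 each step, mod 10).
Second digit: +2 each step, mod 10; 1, 3, 5, 7, 9 → 1.
Third digit goes 0, 9, 8, 7, 6 → 5 (−1 each step, mod 10).
So the next label is 115.

115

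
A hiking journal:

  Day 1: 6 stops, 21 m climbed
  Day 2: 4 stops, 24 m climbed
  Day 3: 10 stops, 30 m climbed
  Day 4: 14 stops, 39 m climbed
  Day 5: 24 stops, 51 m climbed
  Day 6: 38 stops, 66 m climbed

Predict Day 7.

62 stops, 84 m climbed

For the stops, each term is the sum of the two before it: 6, 4, 10, 14, 24, 38 → 62.
For the m climbed, differences are 3, 6, 9, … (increasing by 3 each time): 21, 24, 30, 39, 51, 66 → 84.
Putting it together: 62 stops, 84 m climbed.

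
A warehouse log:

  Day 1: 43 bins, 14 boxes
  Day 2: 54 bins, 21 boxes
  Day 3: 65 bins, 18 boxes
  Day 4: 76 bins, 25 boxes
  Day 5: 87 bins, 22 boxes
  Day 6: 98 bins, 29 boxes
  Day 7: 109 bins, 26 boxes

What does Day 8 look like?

Bins: +11 each step, so 43, 54, 65, 76, 87, 98, 109 → 120.
For the boxes, alternating steps +7, −3, +7, −3, …: 14, 21, 18, 25, 22, 29, 26 → 33.
Putting it together: 120 bins, 33 boxes.

120 bins, 33 boxes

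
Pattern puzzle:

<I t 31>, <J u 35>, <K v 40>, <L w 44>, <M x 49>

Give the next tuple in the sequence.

<N y 53>

First letter goes I, J, K, L, M → N (letters move forward 1 place in the alphabet).
Second letter — letters move forward 1 place in the alphabet: t, u, v, w, x → y.
Third part — alternating steps +4, +5, +4, +5, …: 31, 35, 40, 44, 49 → 53.
Putting it together: <N y 53>.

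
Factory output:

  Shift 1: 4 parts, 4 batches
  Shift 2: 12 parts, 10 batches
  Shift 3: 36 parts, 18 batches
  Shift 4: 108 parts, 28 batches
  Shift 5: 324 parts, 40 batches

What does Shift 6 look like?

972 parts, 54 batches

For the parts, ×3 each step: 4, 12, 36, 108, 324 → 972.
Batches: 4, 10, 18, 28, 40 → 54 (differences are 6, 8, 10, … (increasing by 2 each time)).
So the next row is 972 parts, 54 batches.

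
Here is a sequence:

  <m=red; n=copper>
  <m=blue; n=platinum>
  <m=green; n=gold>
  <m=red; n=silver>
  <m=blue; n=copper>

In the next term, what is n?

platinum

M: repeats red → blue → green, so red, blue, green, red, blue → green.
N: repeats copper → platinum → gold → silver; copper, platinum, gold, silver, copper → platinum.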